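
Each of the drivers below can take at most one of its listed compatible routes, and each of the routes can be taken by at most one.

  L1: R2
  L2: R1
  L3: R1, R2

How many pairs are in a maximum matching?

Unit-capacity flow: source→left, listed edges, right→sink; max matching = max flow.
Augmenting path L1→R2 (+1); matched 1.
Augmenting path L2→R1 (+1); matched 2.
No augmenting path remains; maximum matching = 2.
König certificate: {R1, R2} is a vertex cover of size 2 (every listed pair touches it), so no matching can be larger.

2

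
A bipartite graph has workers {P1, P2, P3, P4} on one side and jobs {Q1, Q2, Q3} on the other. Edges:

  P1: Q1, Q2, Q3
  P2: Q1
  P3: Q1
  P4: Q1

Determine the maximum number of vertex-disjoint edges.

2

Unit-capacity flow: source→left, listed edges, right→sink; max matching = max flow.
Augmenting path P1→Q1 (+1); matched 1.
Augmenting path P2→Q1→P1→Q2 (+1); matched 2.
No augmenting path remains; maximum matching = 2.
König certificate: {P1, Q1} is a vertex cover of size 2 (every listed pair touches it), so no matching can be larger.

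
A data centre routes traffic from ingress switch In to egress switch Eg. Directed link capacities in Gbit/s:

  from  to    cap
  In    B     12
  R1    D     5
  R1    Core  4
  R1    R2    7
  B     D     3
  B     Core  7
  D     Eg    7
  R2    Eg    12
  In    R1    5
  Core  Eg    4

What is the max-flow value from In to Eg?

12

Augment In→R1→R2→Eg: bottleneck 5, flow now 5.
Augment In→B→Core→Eg: bottleneck 4, flow now 9.
Augment In→B→D→Eg: bottleneck 3, flow now 12.
No augmenting path remains; maximum flow = 12.
In the residual graph, reachable from In: {In, B, Core}.
Min-cut edges: In→R1 (5), B→D (3), Core→Eg (4); capacity 5 + 3 + 4 = 12.
This cut is saturated, so no flow can exceed 12.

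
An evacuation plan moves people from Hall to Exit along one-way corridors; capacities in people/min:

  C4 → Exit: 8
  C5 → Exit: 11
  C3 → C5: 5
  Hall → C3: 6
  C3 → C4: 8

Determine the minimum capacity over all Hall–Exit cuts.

Augment Hall→C3→C5→Exit: bottleneck 5, flow now 5.
Augment Hall→C3→C4→Exit: bottleneck 1, flow now 6.
No augmenting path remains; maximum flow = 6.
By max-flow min-cut, the minimum cut capacity equals the max flow.
In the residual graph, reachable from Hall: {Hall}.
Min-cut edges: Hall→C3 (6); capacity 6 = 6.

6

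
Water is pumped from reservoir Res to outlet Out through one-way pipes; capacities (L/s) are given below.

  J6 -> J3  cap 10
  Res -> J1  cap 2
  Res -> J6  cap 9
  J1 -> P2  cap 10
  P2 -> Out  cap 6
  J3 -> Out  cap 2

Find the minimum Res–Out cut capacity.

4

Augment Res→J1→P2→Out: bottleneck 2, flow now 2.
Augment Res→J6→J3→Out: bottleneck 2, flow now 4.
No augmenting path remains; maximum flow = 4.
By max-flow min-cut, the minimum cut capacity equals the max flow.
In the residual graph, reachable from Res: {Res, J6, J3}.
Min-cut edges: Res→J1 (2), J3→Out (2); capacity 2 + 2 = 4.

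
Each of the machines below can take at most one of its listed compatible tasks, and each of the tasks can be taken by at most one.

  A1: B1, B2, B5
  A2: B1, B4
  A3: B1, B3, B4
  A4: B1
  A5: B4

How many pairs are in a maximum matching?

4

Unit-capacity flow: source→left, listed edges, right→sink; max matching = max flow.
Augmenting path A1→B1 (+1); matched 1.
Augmenting path A2→B4 (+1); matched 2.
Augmenting path A3→B3 (+1); matched 3.
Augmenting path A4→B1→A1→B2 (+1); matched 4.
No augmenting path remains; maximum matching = 4.
König certificate: {A1, A3, B1, B4} is a vertex cover of size 4 (every listed pair touches it), so no matching can be larger.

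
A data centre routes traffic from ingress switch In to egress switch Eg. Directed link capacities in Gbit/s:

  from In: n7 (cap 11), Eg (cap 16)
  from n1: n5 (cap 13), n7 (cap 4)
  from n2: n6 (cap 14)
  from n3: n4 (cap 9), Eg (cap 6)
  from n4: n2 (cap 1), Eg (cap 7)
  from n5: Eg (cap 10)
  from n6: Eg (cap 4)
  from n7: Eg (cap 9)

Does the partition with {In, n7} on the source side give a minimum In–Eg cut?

Yes — it is a minimum cut (capacity 25).

Given cut capacity: 16 + 9 = 25.
Augment In→Eg: bottleneck 16, flow now 16.
Augment In→n7→Eg: bottleneck 9, flow now 25.
No augmenting path remains; maximum flow = 25.
Cut capacity 25 equals the max flow, so it is a minimum cut.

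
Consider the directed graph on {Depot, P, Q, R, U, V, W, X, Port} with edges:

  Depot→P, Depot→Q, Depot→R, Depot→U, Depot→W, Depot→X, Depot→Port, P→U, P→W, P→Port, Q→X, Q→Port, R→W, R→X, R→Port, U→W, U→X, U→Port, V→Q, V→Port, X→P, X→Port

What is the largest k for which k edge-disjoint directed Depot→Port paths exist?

6

Assign every edge capacity 1; by Menger, the answer equals the max flow.
Path Depot→Port (+1); total 1.
Path Depot→P→Port (+1); total 2.
Path Depot→Q→Port (+1); total 3.
Path Depot→R→Port (+1); total 4.
Path Depot→U→Port (+1); total 5.
Path Depot→X→Port (+1); total 6.
No residual Depot→Port path; max flow = 6.
Certifying cut of size 6: {Depot→P, Depot→Port, Depot→Q, Depot→R, Depot→U, Depot→X}.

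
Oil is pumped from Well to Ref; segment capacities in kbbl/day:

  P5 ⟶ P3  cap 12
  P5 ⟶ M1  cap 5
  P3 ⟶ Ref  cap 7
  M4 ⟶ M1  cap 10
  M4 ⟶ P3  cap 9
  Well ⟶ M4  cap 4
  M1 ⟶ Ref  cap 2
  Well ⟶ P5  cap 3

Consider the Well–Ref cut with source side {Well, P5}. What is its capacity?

21

Edges leaving {Well, P5}: Well→M4 (4), P5→P3 (12), P5→M1 (5).
Cut capacity = 4 + 12 + 5 = 21.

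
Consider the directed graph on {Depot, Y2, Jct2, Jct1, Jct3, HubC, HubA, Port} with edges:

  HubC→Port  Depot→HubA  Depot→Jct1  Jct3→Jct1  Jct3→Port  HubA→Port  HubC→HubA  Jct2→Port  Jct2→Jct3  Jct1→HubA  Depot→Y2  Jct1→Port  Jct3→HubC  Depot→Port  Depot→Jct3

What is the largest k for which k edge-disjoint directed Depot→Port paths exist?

4

Assign every edge capacity 1; by Menger, the answer equals the max flow.
Path Depot→Port (+1); total 1.
Path Depot→Jct1→Port (+1); total 2.
Path Depot→Jct3→Port (+1); total 3.
Path Depot→HubA→Port (+1); total 4.
No residual Depot→Port path; max flow = 4.
Certifying cut of size 4: {Depot→HubA, Depot→Jct1, Depot→Jct3, Depot→Port}.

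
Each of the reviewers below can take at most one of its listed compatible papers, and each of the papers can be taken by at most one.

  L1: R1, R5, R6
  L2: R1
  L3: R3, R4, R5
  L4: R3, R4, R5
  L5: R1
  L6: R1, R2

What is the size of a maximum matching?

Unit-capacity flow: source→left, listed edges, right→sink; max matching = max flow.
Augmenting path L1→R1 (+1); matched 1.
Augmenting path L3→R3 (+1); matched 2.
Augmenting path L4→R4 (+1); matched 3.
Augmenting path L6→R2 (+1); matched 4.
Augmenting path L2→R1→L1→R5 (+1); matched 5.
No augmenting path remains; maximum matching = 5.
König certificate: {L1, L3, L4, L6, R1} is a vertex cover of size 5 (every listed pair touches it), so no matching can be larger.

5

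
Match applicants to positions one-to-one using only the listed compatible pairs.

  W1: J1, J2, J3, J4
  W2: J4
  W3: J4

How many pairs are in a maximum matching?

Unit-capacity flow: source→left, listed edges, right→sink; max matching = max flow.
Augmenting path W1→J1 (+1); matched 1.
Augmenting path W2→J4 (+1); matched 2.
No augmenting path remains; maximum matching = 2.
König certificate: {W1, J4} is a vertex cover of size 2 (every listed pair touches it), so no matching can be larger.

2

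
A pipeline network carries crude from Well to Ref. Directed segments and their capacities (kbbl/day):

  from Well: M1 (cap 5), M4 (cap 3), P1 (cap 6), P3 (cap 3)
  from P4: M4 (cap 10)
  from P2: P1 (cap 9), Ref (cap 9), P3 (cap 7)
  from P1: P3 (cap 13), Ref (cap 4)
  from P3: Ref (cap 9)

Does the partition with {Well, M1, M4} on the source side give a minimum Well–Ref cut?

Given cut capacity: 6 + 3 = 9.
Augment Well→P1→Ref: bottleneck 4, flow now 4.
Augment Well→P3→Ref: bottleneck 3, flow now 7.
Augment Well→P1→P3→Ref: bottleneck 2, flow now 9.
No augmenting path remains; maximum flow = 9.
Cut capacity 9 equals the max flow, so it is a minimum cut.

Yes — it is a minimum cut (capacity 9).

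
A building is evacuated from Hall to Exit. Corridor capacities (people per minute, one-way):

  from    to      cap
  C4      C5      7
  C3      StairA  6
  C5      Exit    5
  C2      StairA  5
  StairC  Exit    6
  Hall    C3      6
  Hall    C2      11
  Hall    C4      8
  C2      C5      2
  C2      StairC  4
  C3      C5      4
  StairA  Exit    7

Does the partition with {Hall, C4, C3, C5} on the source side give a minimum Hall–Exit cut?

No — its capacity is 22, but the minimum cut has capacity 16.

Given cut capacity: 11 + 6 + 5 = 22.
Augment Hall→C2→C5→Exit: bottleneck 2, flow now 2.
Augment Hall→C2→StairA→Exit: bottleneck 5, flow now 7.
Augment Hall→C2→StairC→Exit: bottleneck 4, flow now 11.
Augment Hall→C4→C5→Exit: bottleneck 3, flow now 14.
Augment Hall→C3→StairA→Exit: bottleneck 2, flow now 16.
No augmenting path remains; maximum flow = 16.
In the residual graph, reachable from Hall: {Hall, C2, C4, C3, C5, StairA}.
Min-cut edges: C2→StairC (4), C5→Exit (5), StairA→Exit (7); capacity 4 + 5 + 7 = 16.
Cut capacity 22 exceeds the max flow 16, so it is not minimum.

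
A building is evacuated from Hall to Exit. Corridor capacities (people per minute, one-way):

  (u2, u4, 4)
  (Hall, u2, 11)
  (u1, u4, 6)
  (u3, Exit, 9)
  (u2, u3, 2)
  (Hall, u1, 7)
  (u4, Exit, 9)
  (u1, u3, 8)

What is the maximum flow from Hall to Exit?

Augment Hall→u1→u3→Exit: bottleneck 7, flow now 7.
Augment Hall→u2→u3→Exit: bottleneck 2, flow now 9.
Augment Hall→u2→u4→Exit: bottleneck 4, flow now 13.
No augmenting path remains; maximum flow = 13.
In the residual graph, reachable from Hall: {Hall, u2}.
Min-cut edges: Hall→u1 (7), u2→u3 (2), u2→u4 (4); capacity 7 + 2 + 4 = 13.
This cut is saturated, so no flow can exceed 13.

13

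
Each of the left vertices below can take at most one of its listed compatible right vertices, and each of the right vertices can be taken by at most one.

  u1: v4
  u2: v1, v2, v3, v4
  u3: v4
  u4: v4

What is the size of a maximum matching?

Unit-capacity flow: source→left, listed edges, right→sink; max matching = max flow.
Augmenting path u1→v4 (+1); matched 1.
Augmenting path u2→v1 (+1); matched 2.
No augmenting path remains; maximum matching = 2.
König certificate: {u2, v4} is a vertex cover of size 2 (every listed pair touches it), so no matching can be larger.

2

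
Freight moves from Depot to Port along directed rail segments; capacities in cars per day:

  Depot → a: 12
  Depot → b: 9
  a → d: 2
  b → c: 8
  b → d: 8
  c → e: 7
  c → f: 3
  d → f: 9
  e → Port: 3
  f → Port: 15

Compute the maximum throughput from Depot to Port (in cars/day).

11

Augment Depot→a→d→f→Port: bottleneck 2, flow now 2.
Augment Depot→b→c→e→Port: bottleneck 3, flow now 5.
Augment Depot→b→c→f→Port: bottleneck 3, flow now 8.
Augment Depot→b→d→f→Port: bottleneck 3, flow now 11.
No augmenting path remains; maximum flow = 11.
In the residual graph, reachable from Depot: {Depot, a}.
Min-cut edges: Depot→b (9), a→d (2); capacity 9 + 2 = 11.
This cut is saturated, so no flow can exceed 11.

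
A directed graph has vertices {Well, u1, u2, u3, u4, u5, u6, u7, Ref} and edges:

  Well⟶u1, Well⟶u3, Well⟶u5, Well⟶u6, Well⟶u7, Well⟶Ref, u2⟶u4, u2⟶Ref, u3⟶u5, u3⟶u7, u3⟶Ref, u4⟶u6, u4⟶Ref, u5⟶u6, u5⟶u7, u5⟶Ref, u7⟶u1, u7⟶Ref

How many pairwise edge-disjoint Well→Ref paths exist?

4

Assign every edge capacity 1; by Menger, the answer equals the max flow.
Path Well→Ref (+1); total 1.
Path Well→u3→Ref (+1); total 2.
Path Well→u5→Ref (+1); total 3.
Path Well→u7→Ref (+1); total 4.
No residual Well→Ref path; max flow = 4.
Certifying cut of size 4: {Well→Ref, Well→u3, Well→u5, Well→u7}.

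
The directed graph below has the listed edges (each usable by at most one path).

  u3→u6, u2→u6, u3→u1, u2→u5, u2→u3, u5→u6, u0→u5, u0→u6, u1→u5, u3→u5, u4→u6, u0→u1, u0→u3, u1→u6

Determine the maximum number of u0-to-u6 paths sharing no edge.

4

Assign every edge capacity 1; by Menger, the answer equals the max flow.
Path u0→u6 (+1); total 1.
Path u0→u1→u6 (+1); total 2.
Path u0→u3→u6 (+1); total 3.
Path u0→u5→u6 (+1); total 4.
No residual u0→u6 path; max flow = 4.
Certifying cut of size 4: {u0→u1, u0→u3, u0→u5, u0→u6}.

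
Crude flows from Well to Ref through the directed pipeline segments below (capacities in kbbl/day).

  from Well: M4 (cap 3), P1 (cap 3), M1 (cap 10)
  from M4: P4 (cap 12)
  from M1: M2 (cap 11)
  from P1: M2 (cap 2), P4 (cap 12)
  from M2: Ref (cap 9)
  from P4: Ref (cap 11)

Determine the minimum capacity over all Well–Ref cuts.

15

Augment Well→M4→P4→Ref: bottleneck 3, flow now 3.
Augment Well→M1→M2→Ref: bottleneck 9, flow now 12.
Augment Well→P1→P4→Ref: bottleneck 3, flow now 15.
No augmenting path remains; maximum flow = 15.
By max-flow min-cut, the minimum cut capacity equals the max flow.
In the residual graph, reachable from Well: {Well, M1, M2}.
Min-cut edges: Well→M4 (3), Well→P1 (3), M2→Ref (9); capacity 3 + 3 + 9 = 15.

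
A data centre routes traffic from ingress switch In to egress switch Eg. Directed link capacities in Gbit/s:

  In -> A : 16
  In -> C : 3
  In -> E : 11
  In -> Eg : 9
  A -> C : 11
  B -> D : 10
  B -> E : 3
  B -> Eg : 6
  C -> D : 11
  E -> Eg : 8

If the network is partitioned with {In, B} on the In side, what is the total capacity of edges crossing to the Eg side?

Edges leaving {In, B}: In→A (16), In→C (3), In→E (11), In→Eg (9), B→D (10), B→E (3), B→Eg (6).
Cut capacity = 16 + 3 + 11 + 9 + 10 + 3 + 6 = 58.

58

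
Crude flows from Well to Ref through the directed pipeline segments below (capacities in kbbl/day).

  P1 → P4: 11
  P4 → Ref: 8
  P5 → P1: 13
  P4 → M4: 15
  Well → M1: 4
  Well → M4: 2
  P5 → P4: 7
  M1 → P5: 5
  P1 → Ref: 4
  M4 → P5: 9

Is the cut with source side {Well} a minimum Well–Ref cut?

Given cut capacity: 4 + 2 = 6.
Augment Well→M1→P5→P1→Ref: bottleneck 4, flow now 4.
Augment Well→M4→P5→P4→Ref: bottleneck 2, flow now 6.
No augmenting path remains; maximum flow = 6.
Cut capacity 6 equals the max flow, so it is a minimum cut.

Yes — it is a minimum cut (capacity 6).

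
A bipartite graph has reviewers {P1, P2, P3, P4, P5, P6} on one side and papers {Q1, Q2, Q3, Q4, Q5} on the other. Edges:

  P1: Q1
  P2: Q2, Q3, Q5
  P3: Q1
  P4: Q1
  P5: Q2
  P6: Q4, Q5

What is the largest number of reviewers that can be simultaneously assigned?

Unit-capacity flow: source→left, listed edges, right→sink; max matching = max flow.
Augmenting path P1→Q1 (+1); matched 1.
Augmenting path P2→Q2 (+1); matched 2.
Augmenting path P6→Q4 (+1); matched 3.
Augmenting path P5→Q2→P2→Q3 (+1); matched 4.
No augmenting path remains; maximum matching = 4.
König certificate: {P2, P5, P6, Q1} is a vertex cover of size 4 (every listed pair touches it), so no matching can be larger.

4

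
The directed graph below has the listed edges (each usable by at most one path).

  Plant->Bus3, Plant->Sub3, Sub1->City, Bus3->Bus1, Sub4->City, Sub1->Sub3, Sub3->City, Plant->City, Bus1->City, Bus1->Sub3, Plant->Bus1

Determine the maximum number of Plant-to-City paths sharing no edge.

Assign every edge capacity 1; by Menger, the answer equals the max flow.
Path Plant→City (+1); total 1.
Path Plant→Sub3→City (+1); total 2.
Path Plant→Bus1→City (+1); total 3.
No residual Plant→City path; max flow = 3.
Certifying cut of size 3: {Bus1→City, Plant→City, Sub3→City}.

3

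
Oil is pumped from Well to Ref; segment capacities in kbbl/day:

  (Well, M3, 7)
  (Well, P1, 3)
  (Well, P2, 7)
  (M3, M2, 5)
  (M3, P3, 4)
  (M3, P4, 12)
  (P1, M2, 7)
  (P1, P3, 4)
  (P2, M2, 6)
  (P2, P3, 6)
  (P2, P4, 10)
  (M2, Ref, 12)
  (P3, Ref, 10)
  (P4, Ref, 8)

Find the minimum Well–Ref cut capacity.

Augment Well→M3→M2→Ref: bottleneck 5, flow now 5.
Augment Well→M3→P3→Ref: bottleneck 2, flow now 7.
Augment Well→P1→M2→Ref: bottleneck 3, flow now 10.
Augment Well→P2→M2→Ref: bottleneck 4, flow now 14.
Augment Well→P2→P3→Ref: bottleneck 3, flow now 17.
No augmenting path remains; maximum flow = 17.
By max-flow min-cut, the minimum cut capacity equals the max flow.
In the residual graph, reachable from Well: {Well}.
Min-cut edges: Well→M3 (7), Well→P1 (3), Well→P2 (7); capacity 7 + 3 + 7 = 17.

17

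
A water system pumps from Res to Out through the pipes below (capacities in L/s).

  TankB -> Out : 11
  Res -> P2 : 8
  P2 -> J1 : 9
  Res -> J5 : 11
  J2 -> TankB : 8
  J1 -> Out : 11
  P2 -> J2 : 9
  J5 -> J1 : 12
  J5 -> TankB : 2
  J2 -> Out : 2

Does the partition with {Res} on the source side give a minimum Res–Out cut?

Yes — it is a minimum cut (capacity 19).

Given cut capacity: 11 + 8 = 19.
Augment Res→J5→TankB→Out: bottleneck 2, flow now 2.
Augment Res→J5→J1→Out: bottleneck 9, flow now 11.
Augment Res→P2→J2→Out: bottleneck 2, flow now 13.
Augment Res→P2→J1→Out: bottleneck 2, flow now 15.
Augment Res→P2→J2→TankB→Out: bottleneck 4, flow now 19.
No augmenting path remains; maximum flow = 19.
Cut capacity 19 equals the max flow, so it is a minimum cut.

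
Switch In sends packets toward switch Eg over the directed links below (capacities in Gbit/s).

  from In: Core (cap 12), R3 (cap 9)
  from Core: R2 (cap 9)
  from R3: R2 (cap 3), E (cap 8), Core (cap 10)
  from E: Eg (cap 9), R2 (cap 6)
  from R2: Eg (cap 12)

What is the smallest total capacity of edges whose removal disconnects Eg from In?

Augment In→Core→R2→Eg: bottleneck 9, flow now 9.
Augment In→R3→E→Eg: bottleneck 8, flow now 17.
Augment In→R3→R2→Eg: bottleneck 1, flow now 18.
No augmenting path remains; maximum flow = 18.
By max-flow min-cut, the minimum cut capacity equals the max flow.
In the residual graph, reachable from In: {In, Core}.
Min-cut edges: In→R3 (9), Core→R2 (9); capacity 9 + 9 = 18.

18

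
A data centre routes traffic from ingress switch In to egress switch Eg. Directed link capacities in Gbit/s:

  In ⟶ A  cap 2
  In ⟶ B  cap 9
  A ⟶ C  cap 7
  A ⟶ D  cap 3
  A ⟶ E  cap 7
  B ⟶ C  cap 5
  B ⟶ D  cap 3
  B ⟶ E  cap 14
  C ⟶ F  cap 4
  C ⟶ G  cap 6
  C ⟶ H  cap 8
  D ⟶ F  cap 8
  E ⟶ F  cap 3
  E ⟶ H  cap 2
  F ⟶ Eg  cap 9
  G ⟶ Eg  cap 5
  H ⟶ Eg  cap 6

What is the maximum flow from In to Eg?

11

Augment In→A→C→F→Eg: bottleneck 2, flow now 2.
Augment In→B→C→F→Eg: bottleneck 2, flow now 4.
Augment In→B→C→G→Eg: bottleneck 3, flow now 7.
Augment In→B→D→F→Eg: bottleneck 3, flow now 10.
Augment In→B→E→F→Eg: bottleneck 1, flow now 11.
No augmenting path remains; maximum flow = 11.
In the residual graph, reachable from In: {In}.
Min-cut edges: In→A (2), In→B (9); capacity 2 + 9 = 11.
This cut is saturated, so no flow can exceed 11.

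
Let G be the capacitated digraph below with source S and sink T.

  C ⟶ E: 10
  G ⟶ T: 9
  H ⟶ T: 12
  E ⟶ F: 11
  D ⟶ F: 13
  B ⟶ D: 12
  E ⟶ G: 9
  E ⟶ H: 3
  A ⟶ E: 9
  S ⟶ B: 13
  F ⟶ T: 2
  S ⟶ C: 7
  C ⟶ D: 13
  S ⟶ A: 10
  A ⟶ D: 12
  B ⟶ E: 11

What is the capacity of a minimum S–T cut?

14

Augment S→A→D→F→T: bottleneck 2, flow now 2.
Augment S→A→E→G→T: bottleneck 8, flow now 10.
Augment S→B→E→G→T: bottleneck 1, flow now 11.
Augment S→B→E→H→T: bottleneck 3, flow now 14.
No augmenting path remains; maximum flow = 14.
By max-flow min-cut, the minimum cut capacity equals the max flow.
In the residual graph, reachable from S: {S, A, B, C, D, E, F}.
Min-cut edges: E→G (9), E→H (3), F→T (2); capacity 9 + 3 + 2 = 14.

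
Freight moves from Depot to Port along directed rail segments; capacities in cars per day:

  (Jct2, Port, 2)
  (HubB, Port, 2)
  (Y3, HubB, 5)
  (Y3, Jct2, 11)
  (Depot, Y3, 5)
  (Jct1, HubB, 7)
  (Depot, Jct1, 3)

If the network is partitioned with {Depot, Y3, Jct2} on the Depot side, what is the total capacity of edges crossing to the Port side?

Edges leaving {Depot, Y3, Jct2}: Depot→Jct1 (3), Y3→HubB (5), Jct2→Port (2).
Cut capacity = 3 + 5 + 2 = 10.

10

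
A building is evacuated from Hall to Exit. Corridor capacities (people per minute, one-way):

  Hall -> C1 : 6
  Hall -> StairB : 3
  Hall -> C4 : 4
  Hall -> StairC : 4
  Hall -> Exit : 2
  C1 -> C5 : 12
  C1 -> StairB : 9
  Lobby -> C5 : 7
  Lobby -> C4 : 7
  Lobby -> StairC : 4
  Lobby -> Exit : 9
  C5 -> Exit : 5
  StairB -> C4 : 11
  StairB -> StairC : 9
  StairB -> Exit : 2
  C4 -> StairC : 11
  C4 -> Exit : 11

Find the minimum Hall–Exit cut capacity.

Augment Hall→Exit: bottleneck 2, flow now 2.
Augment Hall→StairB→Exit: bottleneck 2, flow now 4.
Augment Hall→C4→Exit: bottleneck 4, flow now 8.
Augment Hall→C1→C5→Exit: bottleneck 5, flow now 13.
Augment Hall→StairB→C4→Exit: bottleneck 1, flow now 14.
Augment Hall→C1→StairB→C4→Exit: bottleneck 1, flow now 15.
No augmenting path remains; maximum flow = 15.
By max-flow min-cut, the minimum cut capacity equals the max flow.
In the residual graph, reachable from Hall: {Hall, StairC}.
Min-cut edges: Hall→C1 (6), Hall→StairB (3), Hall→C4 (4), Hall→Exit (2); capacity 6 + 3 + 4 + 2 = 15.

15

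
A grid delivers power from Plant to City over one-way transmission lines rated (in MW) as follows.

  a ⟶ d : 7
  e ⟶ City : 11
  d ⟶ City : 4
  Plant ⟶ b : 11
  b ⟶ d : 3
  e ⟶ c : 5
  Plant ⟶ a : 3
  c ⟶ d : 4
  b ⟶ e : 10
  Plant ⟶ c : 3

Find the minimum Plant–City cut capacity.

14

Augment Plant→a→d→City: bottleneck 3, flow now 3.
Augment Plant→b→d→City: bottleneck 1, flow now 4.
Augment Plant→b→e→City: bottleneck 10, flow now 14.
No augmenting path remains; maximum flow = 14.
By max-flow min-cut, the minimum cut capacity equals the max flow.
In the residual graph, reachable from Plant: {Plant, a, b, c, d}.
Min-cut edges: b→e (10), d→City (4); capacity 10 + 4 = 14.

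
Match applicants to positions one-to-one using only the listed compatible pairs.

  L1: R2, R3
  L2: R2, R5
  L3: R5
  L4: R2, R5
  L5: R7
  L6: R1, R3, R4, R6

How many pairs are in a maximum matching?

Unit-capacity flow: source→left, listed edges, right→sink; max matching = max flow.
Augmenting path L1→R2 (+1); matched 1.
Augmenting path L2→R5 (+1); matched 2.
Augmenting path L5→R7 (+1); matched 3.
Augmenting path L6→R1 (+1); matched 4.
Augmenting path L4→R2→L1→R3 (+1); matched 5.
No augmenting path remains; maximum matching = 5.
König certificate: {L1, L5, L6, R2, R5} is a vertex cover of size 5 (every listed pair touches it), so no matching can be larger.

5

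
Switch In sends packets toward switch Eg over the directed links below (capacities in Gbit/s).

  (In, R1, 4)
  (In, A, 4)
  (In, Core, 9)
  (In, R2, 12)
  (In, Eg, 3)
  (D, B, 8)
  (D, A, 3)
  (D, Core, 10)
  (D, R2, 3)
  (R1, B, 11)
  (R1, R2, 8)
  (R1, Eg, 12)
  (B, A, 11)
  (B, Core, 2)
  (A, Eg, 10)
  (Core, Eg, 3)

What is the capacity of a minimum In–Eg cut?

Augment In→Eg: bottleneck 3, flow now 3.
Augment In→R1→Eg: bottleneck 4, flow now 7.
Augment In→A→Eg: bottleneck 4, flow now 11.
Augment In→Core→Eg: bottleneck 3, flow now 14.
No augmenting path remains; maximum flow = 14.
By max-flow min-cut, the minimum cut capacity equals the max flow.
In the residual graph, reachable from In: {In, Core, R2}.
Min-cut edges: In→R1 (4), In→A (4), In→Eg (3), Core→Eg (3); capacity 4 + 4 + 3 + 3 = 14.

14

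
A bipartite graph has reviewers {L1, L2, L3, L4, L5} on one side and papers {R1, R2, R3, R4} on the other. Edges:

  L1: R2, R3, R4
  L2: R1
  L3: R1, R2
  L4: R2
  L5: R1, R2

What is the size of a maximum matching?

Unit-capacity flow: source→left, listed edges, right→sink; max matching = max flow.
Augmenting path L1→R2 (+1); matched 1.
Augmenting path L2→R1 (+1); matched 2.
Augmenting path L3→R2→L1→R3 (+1); matched 3.
No augmenting path remains; maximum matching = 3.
König certificate: {L1, R1, R2} is a vertex cover of size 3 (every listed pair touches it), so no matching can be larger.

3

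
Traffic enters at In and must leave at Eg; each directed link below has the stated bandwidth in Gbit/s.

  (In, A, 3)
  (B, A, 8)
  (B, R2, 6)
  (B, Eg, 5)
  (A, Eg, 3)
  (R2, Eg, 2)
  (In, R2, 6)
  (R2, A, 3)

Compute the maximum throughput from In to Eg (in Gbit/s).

5

Augment In→R2→Eg: bottleneck 2, flow now 2.
Augment In→A→Eg: bottleneck 3, flow now 5.
No augmenting path remains; maximum flow = 5.
In the residual graph, reachable from In: {In, R2, A}.
Min-cut edges: R2→Eg (2), A→Eg (3); capacity 2 + 3 = 5.
This cut is saturated, so no flow can exceed 5.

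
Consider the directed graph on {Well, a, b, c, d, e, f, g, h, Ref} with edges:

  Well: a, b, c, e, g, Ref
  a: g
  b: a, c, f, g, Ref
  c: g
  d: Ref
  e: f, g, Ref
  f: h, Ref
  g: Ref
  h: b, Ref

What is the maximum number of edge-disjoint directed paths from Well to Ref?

Assign every edge capacity 1; by Menger, the answer equals the max flow.
Path Well→Ref (+1); total 1.
Path Well→b→Ref (+1); total 2.
Path Well→e→Ref (+1); total 3.
Path Well→g→Ref (+1); total 4.
No residual Well→Ref path; max flow = 4.
Certifying cut of size 4: {Well→Ref, Well→b, Well→e, g→Ref}.

4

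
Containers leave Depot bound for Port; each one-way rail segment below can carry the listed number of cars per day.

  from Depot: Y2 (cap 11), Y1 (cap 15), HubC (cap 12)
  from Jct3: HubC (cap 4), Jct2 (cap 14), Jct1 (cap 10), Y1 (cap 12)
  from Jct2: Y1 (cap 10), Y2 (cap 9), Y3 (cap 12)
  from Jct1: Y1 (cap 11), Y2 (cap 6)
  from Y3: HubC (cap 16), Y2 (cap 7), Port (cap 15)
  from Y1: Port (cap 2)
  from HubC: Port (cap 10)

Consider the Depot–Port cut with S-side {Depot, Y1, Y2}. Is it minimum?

Given cut capacity: 12 + 2 = 14.
Augment Depot→Y1→Port: bottleneck 2, flow now 2.
Augment Depot→HubC→Port: bottleneck 10, flow now 12.
No augmenting path remains; maximum flow = 12.
In the residual graph, reachable from Depot: {Depot, Y1, Y2, HubC}.
Min-cut edges: Y1→Port (2), HubC→Port (10); capacity 2 + 10 = 12.
Cut capacity 14 exceeds the max flow 12, so it is not minimum.

No — its capacity is 14, but the minimum cut has capacity 12.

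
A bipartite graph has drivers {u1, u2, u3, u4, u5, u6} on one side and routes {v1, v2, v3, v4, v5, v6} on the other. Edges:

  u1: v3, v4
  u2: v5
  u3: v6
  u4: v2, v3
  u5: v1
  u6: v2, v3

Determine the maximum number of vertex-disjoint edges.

6

Unit-capacity flow: source→left, listed edges, right→sink; max matching = max flow.
Augmenting path u1→v3 (+1); matched 1.
Augmenting path u2→v5 (+1); matched 2.
Augmenting path u3→v6 (+1); matched 3.
Augmenting path u4→v2 (+1); matched 4.
Augmenting path u5→v1 (+1); matched 5.
Augmenting path u6→v3→u1→v4 (+1); matched 6.
No augmenting path remains; maximum matching = 6.
König certificate: {u1, u2, u3, u4, u5, u6} is a vertex cover of size 6 (every listed pair touches it), so no matching can be larger.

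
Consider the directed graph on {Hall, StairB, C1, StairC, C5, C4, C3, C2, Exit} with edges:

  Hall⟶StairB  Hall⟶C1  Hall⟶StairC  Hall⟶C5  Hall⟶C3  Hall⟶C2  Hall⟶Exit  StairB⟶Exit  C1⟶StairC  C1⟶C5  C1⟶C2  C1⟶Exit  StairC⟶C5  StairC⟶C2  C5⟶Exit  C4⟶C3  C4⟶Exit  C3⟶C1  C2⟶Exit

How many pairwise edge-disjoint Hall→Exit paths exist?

5

Assign every edge capacity 1; by Menger, the answer equals the max flow.
Path Hall→Exit (+1); total 1.
Path Hall→StairB→Exit (+1); total 2.
Path Hall→C1→Exit (+1); total 3.
Path Hall→C5→Exit (+1); total 4.
Path Hall→C2→Exit (+1); total 5.
No residual Hall→Exit path; max flow = 5.
Certifying cut of size 5: {C1→Exit, C2→Exit, C5→Exit, Hall→Exit, Hall→StairB}.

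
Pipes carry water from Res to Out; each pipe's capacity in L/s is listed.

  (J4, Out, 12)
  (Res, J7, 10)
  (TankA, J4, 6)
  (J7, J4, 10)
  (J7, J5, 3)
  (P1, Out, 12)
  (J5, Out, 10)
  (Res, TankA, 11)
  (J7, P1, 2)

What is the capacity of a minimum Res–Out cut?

16

Augment Res→TankA→J4→Out: bottleneck 6, flow now 6.
Augment Res→J7→P1→Out: bottleneck 2, flow now 8.
Augment Res→J7→J5→Out: bottleneck 3, flow now 11.
Augment Res→J7→J4→Out: bottleneck 5, flow now 16.
No augmenting path remains; maximum flow = 16.
By max-flow min-cut, the minimum cut capacity equals the max flow.
In the residual graph, reachable from Res: {Res, TankA}.
Min-cut edges: Res→J7 (10), TankA→J4 (6); capacity 10 + 6 = 16.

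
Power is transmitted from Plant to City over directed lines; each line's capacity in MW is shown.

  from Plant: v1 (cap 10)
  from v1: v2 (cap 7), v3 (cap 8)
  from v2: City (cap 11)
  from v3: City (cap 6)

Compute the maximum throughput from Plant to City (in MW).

10

Augment Plant→v1→v2→City: bottleneck 7, flow now 7.
Augment Plant→v1→v3→City: bottleneck 3, flow now 10.
No augmenting path remains; maximum flow = 10.
In the residual graph, reachable from Plant: {Plant}.
Min-cut edges: Plant→v1 (10); capacity 10 = 10.
This cut is saturated, so no flow can exceed 10.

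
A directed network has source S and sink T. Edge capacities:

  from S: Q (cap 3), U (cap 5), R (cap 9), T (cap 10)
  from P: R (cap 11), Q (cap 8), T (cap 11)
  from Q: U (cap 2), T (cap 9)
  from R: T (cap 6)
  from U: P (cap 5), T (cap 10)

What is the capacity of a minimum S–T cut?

Augment S→T: bottleneck 10, flow now 10.
Augment S→Q→T: bottleneck 3, flow now 13.
Augment S→R→T: bottleneck 6, flow now 19.
Augment S→U→T: bottleneck 5, flow now 24.
No augmenting path remains; maximum flow = 24.
By max-flow min-cut, the minimum cut capacity equals the max flow.
In the residual graph, reachable from S: {S, R}.
Min-cut edges: S→Q (3), S→U (5), S→T (10), R→T (6); capacity 3 + 5 + 10 + 6 = 24.

24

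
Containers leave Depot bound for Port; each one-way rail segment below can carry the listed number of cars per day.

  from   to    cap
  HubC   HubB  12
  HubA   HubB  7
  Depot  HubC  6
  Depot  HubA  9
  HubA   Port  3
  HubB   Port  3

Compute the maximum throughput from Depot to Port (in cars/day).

6

Augment Depot→HubA→Port: bottleneck 3, flow now 3.
Augment Depot→HubC→HubB→Port: bottleneck 3, flow now 6.
No augmenting path remains; maximum flow = 6.
In the residual graph, reachable from Depot: {Depot, HubC, HubA, HubB}.
Min-cut edges: HubA→Port (3), HubB→Port (3); capacity 3 + 3 = 6.
This cut is saturated, so no flow can exceed 6.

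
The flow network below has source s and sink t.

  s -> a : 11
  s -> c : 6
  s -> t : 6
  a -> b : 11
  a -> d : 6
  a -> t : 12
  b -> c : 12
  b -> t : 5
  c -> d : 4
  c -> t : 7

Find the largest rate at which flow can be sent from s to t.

Augment s→t: bottleneck 6, flow now 6.
Augment s→a→t: bottleneck 11, flow now 17.
Augment s→c→t: bottleneck 6, flow now 23.
No augmenting path remains; maximum flow = 23.
In the residual graph, reachable from s: {s}.
Min-cut edges: s→a (11), s→c (6), s→t (6); capacity 11 + 6 + 6 = 23.
This cut is saturated, so no flow can exceed 23.

23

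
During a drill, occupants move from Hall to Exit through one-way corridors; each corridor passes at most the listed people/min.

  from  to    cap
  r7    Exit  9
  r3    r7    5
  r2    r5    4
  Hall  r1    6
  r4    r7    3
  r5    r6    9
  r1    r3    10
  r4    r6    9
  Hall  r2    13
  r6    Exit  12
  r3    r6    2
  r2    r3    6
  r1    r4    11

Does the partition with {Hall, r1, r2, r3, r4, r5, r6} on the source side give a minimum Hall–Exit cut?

No — its capacity is 20, but the minimum cut has capacity 16.

Given cut capacity: 5 + 3 + 12 = 20.
Augment Hall→r1→r3→r6→Exit: bottleneck 2, flow now 2.
Augment Hall→r1→r3→r7→Exit: bottleneck 4, flow now 6.
Augment Hall→r2→r3→r7→Exit: bottleneck 1, flow now 7.
Augment Hall→r2→r5→r6→Exit: bottleneck 4, flow now 11.
Augment Hall→r2→r3→r1→r4→r6→Exit: bottleneck 5, flow now 16. (uses reverse residual edge)
No augmenting path remains; maximum flow = 16.
In the residual graph, reachable from Hall: {Hall, r2}.
Min-cut edges: Hall→r1 (6), r2→r3 (6), r2→r5 (4); capacity 6 + 6 + 4 = 16.
Cut capacity 20 exceeds the max flow 16, so it is not minimum.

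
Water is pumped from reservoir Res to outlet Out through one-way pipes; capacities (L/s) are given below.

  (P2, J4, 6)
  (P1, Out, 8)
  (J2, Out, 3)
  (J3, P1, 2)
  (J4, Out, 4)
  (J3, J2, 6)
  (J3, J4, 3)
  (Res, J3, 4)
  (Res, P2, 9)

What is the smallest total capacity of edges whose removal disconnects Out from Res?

Augment Res→P2→J4→Out: bottleneck 4, flow now 4.
Augment Res→J3→J2→Out: bottleneck 3, flow now 7.
Augment Res→J3→P1→Out: bottleneck 1, flow now 8.
No augmenting path remains; maximum flow = 8.
By max-flow min-cut, the minimum cut capacity equals the max flow.
In the residual graph, reachable from Res: {Res, P2, J4}.
Min-cut edges: Res→J3 (4), J4→Out (4); capacity 4 + 4 = 8.

8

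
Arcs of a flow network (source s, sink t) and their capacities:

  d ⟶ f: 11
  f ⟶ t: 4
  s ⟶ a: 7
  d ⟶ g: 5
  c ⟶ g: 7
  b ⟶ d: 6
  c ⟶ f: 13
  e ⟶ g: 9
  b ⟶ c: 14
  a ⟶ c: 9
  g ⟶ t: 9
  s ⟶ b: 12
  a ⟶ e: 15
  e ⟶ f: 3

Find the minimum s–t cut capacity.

Augment s→a→c→f→t: bottleneck 4, flow now 4.
Augment s→a→c→g→t: bottleneck 3, flow now 7.
Augment s→b→c→g→t: bottleneck 4, flow now 11.
Augment s→b→d→g→t: bottleneck 2, flow now 13.
No augmenting path remains; maximum flow = 13.
By max-flow min-cut, the minimum cut capacity equals the max flow.
In the residual graph, reachable from s: {s, a, b, c, d, e, f, g}.
Min-cut edges: f→t (4), g→t (9); capacity 4 + 9 = 13.

13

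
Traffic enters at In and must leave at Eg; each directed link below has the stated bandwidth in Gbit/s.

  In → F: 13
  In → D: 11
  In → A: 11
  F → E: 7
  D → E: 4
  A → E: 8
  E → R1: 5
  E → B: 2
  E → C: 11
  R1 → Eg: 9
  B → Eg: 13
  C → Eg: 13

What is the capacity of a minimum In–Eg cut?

18

Augment In→F→E→R1→Eg: bottleneck 5, flow now 5.
Augment In→F→E→B→Eg: bottleneck 2, flow now 7.
Augment In→D→E→C→Eg: bottleneck 4, flow now 11.
Augment In→A→E→C→Eg: bottleneck 7, flow now 18.
No augmenting path remains; maximum flow = 18.
By max-flow min-cut, the minimum cut capacity equals the max flow.
In the residual graph, reachable from In: {In, F, D, A, E}.
Min-cut edges: E→R1 (5), E→B (2), E→C (11); capacity 5 + 2 + 11 = 18.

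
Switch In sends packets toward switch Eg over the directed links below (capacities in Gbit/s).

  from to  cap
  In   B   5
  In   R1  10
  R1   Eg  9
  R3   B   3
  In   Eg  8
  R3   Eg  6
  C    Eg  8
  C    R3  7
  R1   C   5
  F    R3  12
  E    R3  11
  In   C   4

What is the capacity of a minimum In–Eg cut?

Augment In→Eg: bottleneck 8, flow now 8.
Augment In→R1→Eg: bottleneck 9, flow now 17.
Augment In→C→Eg: bottleneck 4, flow now 21.
Augment In→R1→C→Eg: bottleneck 1, flow now 22.
No augmenting path remains; maximum flow = 22.
By max-flow min-cut, the minimum cut capacity equals the max flow.
In the residual graph, reachable from In: {In, B}.
Min-cut edges: In→R1 (10), In→C (4), In→Eg (8); capacity 10 + 4 + 8 = 22.

22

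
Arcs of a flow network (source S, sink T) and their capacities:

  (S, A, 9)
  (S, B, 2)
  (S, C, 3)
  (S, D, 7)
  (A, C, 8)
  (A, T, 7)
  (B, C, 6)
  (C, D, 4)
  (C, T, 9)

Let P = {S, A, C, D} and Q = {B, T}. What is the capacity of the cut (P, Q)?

18

Edges leaving {S, A, C, D}: S→B (2), A→T (7), C→T (9).
Cut capacity = 2 + 7 + 9 = 18.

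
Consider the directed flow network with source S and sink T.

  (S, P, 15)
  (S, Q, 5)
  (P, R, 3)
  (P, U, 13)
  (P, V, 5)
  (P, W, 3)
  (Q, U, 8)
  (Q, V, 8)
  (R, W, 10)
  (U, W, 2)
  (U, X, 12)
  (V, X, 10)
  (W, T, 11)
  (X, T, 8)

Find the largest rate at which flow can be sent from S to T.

16

Augment S→P→W→T: bottleneck 3, flow now 3.
Augment S→P→R→W→T: bottleneck 3, flow now 6.
Augment S→P→U→W→T: bottleneck 2, flow now 8.
Augment S→P→U→X→T: bottleneck 7, flow now 15.
Augment S→Q→U→X→T: bottleneck 1, flow now 16.
No augmenting path remains; maximum flow = 16.
In the residual graph, reachable from S: {S, P, Q, U, V, X}.
Min-cut edges: P→R (3), P→W (3), U→W (2), X→T (8); capacity 3 + 3 + 2 + 8 = 16.
This cut is saturated, so no flow can exceed 16.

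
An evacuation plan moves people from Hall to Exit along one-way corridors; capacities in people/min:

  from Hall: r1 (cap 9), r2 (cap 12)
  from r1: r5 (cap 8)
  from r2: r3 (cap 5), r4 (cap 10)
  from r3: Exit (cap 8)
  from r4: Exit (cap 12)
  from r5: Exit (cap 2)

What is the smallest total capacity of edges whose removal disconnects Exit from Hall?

14

Augment Hall→r1→r5→Exit: bottleneck 2, flow now 2.
Augment Hall→r2→r3→Exit: bottleneck 5, flow now 7.
Augment Hall→r2→r4→Exit: bottleneck 7, flow now 14.
No augmenting path remains; maximum flow = 14.
By max-flow min-cut, the minimum cut capacity equals the max flow.
In the residual graph, reachable from Hall: {Hall, r1, r5}.
Min-cut edges: Hall→r2 (12), r5→Exit (2); capacity 12 + 2 = 14.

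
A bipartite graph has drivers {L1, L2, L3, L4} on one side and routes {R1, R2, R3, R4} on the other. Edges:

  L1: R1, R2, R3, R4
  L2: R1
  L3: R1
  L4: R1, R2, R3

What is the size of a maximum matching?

3

Unit-capacity flow: source→left, listed edges, right→sink; max matching = max flow.
Augmenting path L1→R1 (+1); matched 1.
Augmenting path L4→R2 (+1); matched 2.
Augmenting path L2→R1→L1→R3 (+1); matched 3.
No augmenting path remains; maximum matching = 3.
König certificate: {L1, L4, R1} is a vertex cover of size 3 (every listed pair touches it), so no matching can be larger.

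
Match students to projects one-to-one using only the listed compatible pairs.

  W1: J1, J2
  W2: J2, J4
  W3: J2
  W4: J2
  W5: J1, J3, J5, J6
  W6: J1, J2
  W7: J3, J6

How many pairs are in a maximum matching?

5

Unit-capacity flow: source→left, listed edges, right→sink; max matching = max flow.
Augmenting path W1→J1 (+1); matched 1.
Augmenting path W2→J2 (+1); matched 2.
Augmenting path W5→J3 (+1); matched 3.
Augmenting path W7→J6 (+1); matched 4.
Augmenting path W3→J2→W2→J4 (+1); matched 5.
No augmenting path remains; maximum matching = 5.
König certificate: {W2, W5, W7, J1, J2} is a vertex cover of size 5 (every listed pair touches it), so no matching can be larger.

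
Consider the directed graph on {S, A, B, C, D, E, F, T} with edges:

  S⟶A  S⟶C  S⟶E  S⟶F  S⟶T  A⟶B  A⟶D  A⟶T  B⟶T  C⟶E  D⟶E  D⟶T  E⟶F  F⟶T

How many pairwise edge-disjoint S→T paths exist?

Assign every edge capacity 1; by Menger, the answer equals the max flow.
Path S→T (+1); total 1.
Path S→A→T (+1); total 2.
Path S→F→T (+1); total 3.
No residual S→T path; max flow = 3.
Certifying cut of size 3: {F→T, S→A, S→T}.

3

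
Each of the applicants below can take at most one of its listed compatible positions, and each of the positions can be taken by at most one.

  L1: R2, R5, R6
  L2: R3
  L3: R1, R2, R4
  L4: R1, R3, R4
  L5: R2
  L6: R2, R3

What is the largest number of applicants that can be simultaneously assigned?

Unit-capacity flow: source→left, listed edges, right→sink; max matching = max flow.
Augmenting path L1→R2 (+1); matched 1.
Augmenting path L2→R3 (+1); matched 2.
Augmenting path L3→R1 (+1); matched 3.
Augmenting path L4→R4 (+1); matched 4.
Augmenting path L5→R2→L1→R5 (+1); matched 5.
No augmenting path remains; maximum matching = 5.
König certificate: {L1, L3, L4, R2, R3} is a vertex cover of size 5 (every listed pair touches it), so no matching can be larger.

5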